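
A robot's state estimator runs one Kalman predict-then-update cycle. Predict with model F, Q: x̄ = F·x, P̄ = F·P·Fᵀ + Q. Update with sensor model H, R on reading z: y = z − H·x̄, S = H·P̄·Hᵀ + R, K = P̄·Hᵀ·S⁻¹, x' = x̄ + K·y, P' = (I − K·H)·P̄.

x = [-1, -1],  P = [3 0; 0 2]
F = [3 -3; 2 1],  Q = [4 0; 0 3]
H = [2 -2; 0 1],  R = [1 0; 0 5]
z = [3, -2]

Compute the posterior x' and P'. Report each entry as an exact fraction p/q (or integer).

x̄ = F·x = [0, -3]
P̄ = F·P·Fᵀ + Q = [49 12; 12 17]
y = z − H·x̄ = [-3, 1]
S = H·P̄·Hᵀ + R = [169 -10; -10 22]
K = P̄·Hᵀ·S⁻¹ = [874/1809 1384/1809; -25/1809 2773/3618]
x' = x̄ + K·y = [-1238/1809, -7931/3618]
P' = (I − K·H)·P̄ = [7357/1809 6920/1809; 6920/1809 13865/3618]

x' = [-1238/1809, -7931/3618]
P' = [7357/1809 6920/1809; 6920/1809 13865/3618]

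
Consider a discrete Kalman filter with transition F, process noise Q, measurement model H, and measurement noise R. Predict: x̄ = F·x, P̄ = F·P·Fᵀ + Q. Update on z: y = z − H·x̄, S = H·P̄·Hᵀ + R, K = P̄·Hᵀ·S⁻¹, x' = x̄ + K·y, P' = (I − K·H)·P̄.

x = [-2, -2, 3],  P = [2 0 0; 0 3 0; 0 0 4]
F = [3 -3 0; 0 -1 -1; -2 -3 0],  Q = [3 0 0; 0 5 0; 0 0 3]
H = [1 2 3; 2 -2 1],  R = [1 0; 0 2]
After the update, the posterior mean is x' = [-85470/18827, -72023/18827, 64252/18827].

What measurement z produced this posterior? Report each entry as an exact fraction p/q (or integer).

x̄ = F·x = [0, -1, 10]
P̄ = F·P·Fᵀ + Q = [48 9 15; 9 12 9; 15 9 38]
S = H·P̄·Hᵀ + R = [673 249; 249 232]
K = P̄·Hᵀ·S⁻¹ = [519/18827 6990/18827; 13173/94135 -12921/94135; 21654/94135 -2953/94135]
x' − x̄ = [-85470/18827, -53196/18827, -124018/18827] = K·y
y = (KᵀK)⁻¹·Kᵀ·(x' − x̄) = [-30, -10]
z = y + H·x̄ = [-30, -10] + [28, 12] = [-2, 2]

z = [-2, 2]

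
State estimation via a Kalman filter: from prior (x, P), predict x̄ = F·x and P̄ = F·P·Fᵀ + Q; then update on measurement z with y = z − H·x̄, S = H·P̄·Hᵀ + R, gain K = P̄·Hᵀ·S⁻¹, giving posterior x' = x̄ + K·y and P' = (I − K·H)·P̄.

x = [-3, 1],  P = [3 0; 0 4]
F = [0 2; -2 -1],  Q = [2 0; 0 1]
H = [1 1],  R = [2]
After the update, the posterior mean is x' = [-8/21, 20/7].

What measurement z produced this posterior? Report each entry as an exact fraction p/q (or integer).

x̄ = F·x = [2, 5]
P̄ = F·P·Fᵀ + Q = [18 -8; -8 17]
S = H·P̄·Hᵀ + R = [21]
K = P̄·Hᵀ·S⁻¹ = [10/21; 3/7]
x' − x̄ = [-50/21, -15/7] = K·y
y = (KᵀK)⁻¹·Kᵀ·(x' − x̄) = [-5]
z = y + H·x̄ = [-5] + [7] = [2]

z = [2]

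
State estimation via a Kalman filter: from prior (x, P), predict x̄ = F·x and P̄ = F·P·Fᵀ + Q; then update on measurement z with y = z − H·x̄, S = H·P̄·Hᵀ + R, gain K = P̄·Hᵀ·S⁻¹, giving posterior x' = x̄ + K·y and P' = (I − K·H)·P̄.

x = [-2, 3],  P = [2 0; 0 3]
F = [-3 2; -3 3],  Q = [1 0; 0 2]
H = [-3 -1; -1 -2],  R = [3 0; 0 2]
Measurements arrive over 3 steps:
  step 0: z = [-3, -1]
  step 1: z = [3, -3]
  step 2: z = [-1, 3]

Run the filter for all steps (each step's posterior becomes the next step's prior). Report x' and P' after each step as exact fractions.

step 0: x' = [1280/1551, 55/188], P' = [610/1551 -13/47; -13/47 111/188]
step 1: x' = [-3723457/3316437, 1700261/1105479], P' = [1159666/3316437 -248648/1105479; -248648/1105479 193969/368493]
step 2: x' = [386531629/772338801, -316094569/257446267], P' = [89956134/257446267 -57922914/257446267; -57922914/257446267 270986325/514892534]

step 0: x̄ = F·x = [12, 15]
step 0: P̄ = F·P·Fᵀ + Q = [31 36; 36 47]
step 0: y = z − H·x̄ = [48, 41]
step 0: S = H·P̄·Hᵀ + R = [545 439; 439 365]
step 0: K = P̄·Hᵀ·S⁻¹ = [-467/1551 124/1551; 15/188 -85/188]
step 0: x' = x̄ + K·y = [1280/1551, 55/188]
step 0: P' = (I − K·H)·P̄ = [610/1551 -13/47; -13/47 111/188]
step 1: x̄ = F·x = [-1955/1034, -3305/2068]
step 1: P̄ = F·P·Fᵀ + Q = [5284/517 11613/1034; 11613/1034 32741/2068]
step 1: y = z − H·x̄ = [-8831/2068, -4181/517]
step 1: S = H·P̄·Hᵀ + R = [368525/2068 72868/517; 72868/517 62285/517]
step 1: K = P̄·Hᵀ·S⁻¹ = [-911018/3316437 166111/3316437; 54679/1105479 -457583/1105479]
step 1: x' = x̄ + K·y = [-3723457/3316437, 1700261/1105479]
step 1: P' = (I − K·H)·P̄ = [1159666/3316437 -248648/1105479; -248648/1105479 193969/368493]
step 2: x̄ = F·x = [7123979/1105479, 8824240/1105479]
step 2: P̄ = F·P·Fᵀ + Q = [3298627/368493 3566720/368493; 3566720/368493 5134261/368493]
step 2: y = z − H·x̄ = [29090698/1105479, 28088896/1105479]
step 2: S = H·P̄·Hᵀ + R = [57327703/368493 45131443/368493; 45131443/368493 38839537/368493]
step 2: K = P̄·Hᵀ·S⁻¹ = [-70648496/257446267 12944847/257446267; 25517053/514892534 -213063411/514892534]
step 2: x' = x̄ + K·y = [386531629/772338801, -316094569/257446267]
step 2: P' = (I − K·H)·P̄ = [89956134/257446267 -57922914/257446267; -57922914/257446267 270986325/514892534]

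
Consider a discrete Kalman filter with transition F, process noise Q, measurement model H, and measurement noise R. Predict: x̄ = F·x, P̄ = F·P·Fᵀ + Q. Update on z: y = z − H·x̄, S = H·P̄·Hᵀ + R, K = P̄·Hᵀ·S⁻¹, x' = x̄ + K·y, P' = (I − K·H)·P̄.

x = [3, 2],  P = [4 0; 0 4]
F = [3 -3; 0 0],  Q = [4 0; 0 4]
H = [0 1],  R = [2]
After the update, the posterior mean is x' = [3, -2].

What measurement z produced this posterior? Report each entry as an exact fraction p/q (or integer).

x̄ = F·x = [3, 0]
P̄ = F·P·Fᵀ + Q = [76 0; 0 4]
S = H·P̄·Hᵀ + R = [6]
K = P̄·Hᵀ·S⁻¹ = [0; 2/3]
x' − x̄ = [0, -2] = K·y
y = (KᵀK)⁻¹·Kᵀ·(x' − x̄) = [-3]
z = y + H·x̄ = [-3] + [0] = [-3]

z = [-3]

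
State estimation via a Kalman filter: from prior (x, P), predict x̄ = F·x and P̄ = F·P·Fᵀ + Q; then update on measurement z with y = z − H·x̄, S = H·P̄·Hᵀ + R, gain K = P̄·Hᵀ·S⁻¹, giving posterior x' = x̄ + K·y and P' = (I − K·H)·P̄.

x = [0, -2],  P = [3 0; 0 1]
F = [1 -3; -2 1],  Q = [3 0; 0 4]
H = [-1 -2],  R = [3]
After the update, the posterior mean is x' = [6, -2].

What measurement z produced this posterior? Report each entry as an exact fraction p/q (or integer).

z = [-2]

x̄ = F·x = [6, -2]
P̄ = F·P·Fᵀ + Q = [15 -9; -9 17]
S = H·P̄·Hᵀ + R = [50]
K = P̄·Hᵀ·S⁻¹ = [3/50; -1/2]
x' − x̄ = [0, 0] = K·y
y = (KᵀK)⁻¹·Kᵀ·(x' − x̄) = [0]
z = y + H·x̄ = [0] + [-2] = [-2]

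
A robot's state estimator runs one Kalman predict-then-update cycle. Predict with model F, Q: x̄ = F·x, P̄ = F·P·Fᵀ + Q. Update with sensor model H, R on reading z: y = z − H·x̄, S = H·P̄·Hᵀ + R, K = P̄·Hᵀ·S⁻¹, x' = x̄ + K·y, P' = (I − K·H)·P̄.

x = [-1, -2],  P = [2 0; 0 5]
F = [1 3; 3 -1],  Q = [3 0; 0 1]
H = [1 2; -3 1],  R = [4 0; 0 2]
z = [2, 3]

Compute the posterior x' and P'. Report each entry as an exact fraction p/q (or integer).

x' = [-36196/57171, 21849/19057]
P' = [13828/57171 2960/19057; 2960/19057 14238/19057]

x̄ = F·x = [-7, -1]
P̄ = F·P·Fᵀ + Q = [50 -9; -9 24]
y = z − H·x̄ = [11, -17]
S = H·P̄·Hᵀ + R = [114 -57; -57 530]
K = P̄·Hᵀ·S⁻¹ = [7897/57171 -286/1003; 7859/19057 141/1003]
x' = x̄ + K·y = [-36196/57171, 21849/19057]
P' = (I − K·H)·P̄ = [13828/57171 2960/19057; 2960/19057 14238/19057]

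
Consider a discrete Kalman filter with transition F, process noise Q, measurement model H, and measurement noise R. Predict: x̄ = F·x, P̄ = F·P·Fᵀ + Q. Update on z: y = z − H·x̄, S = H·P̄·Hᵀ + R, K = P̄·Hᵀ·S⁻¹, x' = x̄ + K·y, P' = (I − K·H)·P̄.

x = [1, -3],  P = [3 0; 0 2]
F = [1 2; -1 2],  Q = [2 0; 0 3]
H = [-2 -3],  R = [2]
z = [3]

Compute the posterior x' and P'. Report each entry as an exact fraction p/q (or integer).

x̄ = F·x = [-5, -7]
P̄ = F·P·Fᵀ + Q = [13 5; 5 14]
y = z − H·x̄ = [-28]
S = H·P̄·Hᵀ + R = [240]
K = P̄·Hᵀ·S⁻¹ = [-41/240; -13/60]
x' = x̄ + K·y = [-13/60, -14/15]
P' = (I − K·H)·P̄ = [1439/240 -233/60; -233/60 41/15]

x' = [-13/60, -14/15]
P' = [1439/240 -233/60; -233/60 41/15]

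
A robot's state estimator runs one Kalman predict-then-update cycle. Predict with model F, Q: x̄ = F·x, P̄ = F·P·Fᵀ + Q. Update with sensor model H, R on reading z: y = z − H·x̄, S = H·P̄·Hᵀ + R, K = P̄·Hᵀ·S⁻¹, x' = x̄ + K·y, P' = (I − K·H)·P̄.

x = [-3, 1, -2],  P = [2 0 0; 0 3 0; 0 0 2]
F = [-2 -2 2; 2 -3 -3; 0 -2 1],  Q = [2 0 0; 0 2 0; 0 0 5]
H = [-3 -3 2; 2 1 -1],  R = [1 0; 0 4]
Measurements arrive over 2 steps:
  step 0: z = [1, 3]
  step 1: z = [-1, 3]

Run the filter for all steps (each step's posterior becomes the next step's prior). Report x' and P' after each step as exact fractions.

step 0: x̄ = F·x = [0, -3, -4]
step 0: P̄ = F·P·Fᵀ + Q = [30 -2 16; -2 55 12; 16 12 19]
step 0: y = z − H·x̄ = [0, 2]
step 0: S = H·P̄·Hᵀ + R = [470 -193; -193 102]
step 0: K = P̄·Hᵀ·S⁻¹ = [2802/10691 9704/10691; -6243/10691 -7725/10691; 133/10691 2872/10691]
step 0: x' = x̄ + K·y = [19408/10691, -47523/10691, -37020/10691]
step 0: P' = (I − K·H)·P̄ = [58866/10691 -21568/10691 57348/10691; -21568/10691 46475/10691 34239/10691; 57348/10691 34239/10691 137447/10691]
step 1: x̄ = F·x = [-17810/10691, 292445/10691, 58026/10691]
step 1: P̄ = F·P·Fᵀ + Q = [87294/10691 -250952/10691 54392/10691; -250952/10691 2099086/10691 170194/10691; 54392/10691 170194/10691 239846/10691]
step 1: y = z − H·x̄ = [697162/10691, -166726/10691]
step 1: S = H·P̄·Hᵀ + R = [13435327/10691 -3810432/10691; -3810432/10691 1169108/10691]
step 1: K = P̄·Hᵀ·S⁻¹ = [4745698/27779353 12360571/27779353; -15120514/27779353 -15374873/27779353; -1818686/27779353 -4997757/27779353]
step 1: x' = x̄ + K·y = [70427600/27779353, 13644765/27779353, 110117108/27779353]
step 1: P' = (I − K·H)·P̄ = [111768714/27779353 8138448/27779353 182233592/27779353; 8138448/27779353 146257946/27779353 224034334/27779353; 182233592/27779353 224034334/27779353 608492546/27779353]

step 0: x' = [19408/10691, -47523/10691, -37020/10691], P' = [58866/10691 -21568/10691 57348/10691; -21568/10691 46475/10691 34239/10691; 57348/10691 34239/10691 137447/10691]
step 1: x' = [70427600/27779353, 13644765/27779353, 110117108/27779353], P' = [111768714/27779353 8138448/27779353 182233592/27779353; 8138448/27779353 146257946/27779353 224034334/27779353; 182233592/27779353 224034334/27779353 608492546/27779353]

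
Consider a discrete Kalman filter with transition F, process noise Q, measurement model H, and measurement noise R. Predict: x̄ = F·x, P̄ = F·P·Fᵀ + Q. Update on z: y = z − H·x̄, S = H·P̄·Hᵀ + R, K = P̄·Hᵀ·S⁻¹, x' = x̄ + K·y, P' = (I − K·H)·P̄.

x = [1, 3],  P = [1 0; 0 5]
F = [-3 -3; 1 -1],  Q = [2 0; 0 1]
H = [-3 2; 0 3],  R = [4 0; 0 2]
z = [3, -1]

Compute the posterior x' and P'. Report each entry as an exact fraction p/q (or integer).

x̄ = F·x = [-12, -2]
P̄ = F·P·Fᵀ + Q = [56 12; 12 7]
y = z − H·x̄ = [-29, 5]
S = H·P̄·Hᵀ + R = [392 -66; -66 65]
K = P̄·Hᵀ·S⁻¹ = [-1746/5281 1152/5281; -11/5281 1695/5281]
x' = x̄ + K·y = [-6978/5281, -1768/5281]
P' = (I − K·H)·P̄ = [2840/5281 768/5281; 768/5281 1130/5281]

x' = [-6978/5281, -1768/5281]
P' = [2840/5281 768/5281; 768/5281 1130/5281]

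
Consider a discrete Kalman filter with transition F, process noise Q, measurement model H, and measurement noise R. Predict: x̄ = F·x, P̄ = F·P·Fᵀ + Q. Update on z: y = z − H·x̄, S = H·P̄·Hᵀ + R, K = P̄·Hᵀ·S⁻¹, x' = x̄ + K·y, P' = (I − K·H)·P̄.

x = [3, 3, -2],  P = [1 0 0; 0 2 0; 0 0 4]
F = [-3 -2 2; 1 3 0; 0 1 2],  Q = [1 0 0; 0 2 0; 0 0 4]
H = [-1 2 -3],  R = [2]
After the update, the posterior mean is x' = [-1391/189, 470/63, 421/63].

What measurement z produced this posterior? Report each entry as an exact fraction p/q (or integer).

z = [2]

x̄ = F·x = [-19, 12, -1]
P̄ = F·P·Fᵀ + Q = [34 -15 12; -15 21 6; 12 6 22]
S = H·P̄·Hᵀ + R = [378]
K = P̄·Hᵀ·S⁻¹ = [-50/189; 13/126; -11/63]
x' − x̄ = [2200/189, -286/63, 484/63] = K·y
y = (KᵀK)⁻¹·Kᵀ·(x' − x̄) = [-44]
z = y + H·x̄ = [-44] + [46] = [2]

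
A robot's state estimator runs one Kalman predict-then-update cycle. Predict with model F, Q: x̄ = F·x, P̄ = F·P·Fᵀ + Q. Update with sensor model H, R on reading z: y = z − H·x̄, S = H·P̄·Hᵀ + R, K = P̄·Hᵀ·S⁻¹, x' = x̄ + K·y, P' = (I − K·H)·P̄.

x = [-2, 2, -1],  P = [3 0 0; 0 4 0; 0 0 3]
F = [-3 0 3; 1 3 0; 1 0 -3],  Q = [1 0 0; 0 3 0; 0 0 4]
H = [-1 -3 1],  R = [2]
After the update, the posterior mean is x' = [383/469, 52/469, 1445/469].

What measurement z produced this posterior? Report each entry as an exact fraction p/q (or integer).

x̄ = F·x = [3, 4, 1]
P̄ = F·P·Fᵀ + Q = [55 -9 -36; -9 42 3; -36 3 34]
S = H·P̄·Hᵀ + R = [469]
K = P̄·Hᵀ·S⁻¹ = [-64/469; -114/469; 61/469]
x' − x̄ = [-1024/469, -1824/469, 976/469] = K·y
y = (KᵀK)⁻¹·Kᵀ·(x' − x̄) = [16]
z = y + H·x̄ = [16] + [-14] = [2]

z = [2]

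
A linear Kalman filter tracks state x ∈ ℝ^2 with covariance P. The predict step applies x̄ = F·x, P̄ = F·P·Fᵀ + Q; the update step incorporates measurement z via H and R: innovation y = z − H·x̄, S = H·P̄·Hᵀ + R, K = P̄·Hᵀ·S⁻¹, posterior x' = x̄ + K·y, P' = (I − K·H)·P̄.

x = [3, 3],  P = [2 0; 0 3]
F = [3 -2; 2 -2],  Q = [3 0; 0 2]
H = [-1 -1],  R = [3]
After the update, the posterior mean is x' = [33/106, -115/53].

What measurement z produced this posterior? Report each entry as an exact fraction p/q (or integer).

z = [2]

x̄ = F·x = [3, 0]
P̄ = F·P·Fᵀ + Q = [33 24; 24 22]
S = H·P̄·Hᵀ + R = [106]
K = P̄·Hᵀ·S⁻¹ = [-57/106; -23/53]
x' − x̄ = [-285/106, -115/53] = K·y
y = (KᵀK)⁻¹·Kᵀ·(x' − x̄) = [5]
z = y + H·x̄ = [5] + [-3] = [2]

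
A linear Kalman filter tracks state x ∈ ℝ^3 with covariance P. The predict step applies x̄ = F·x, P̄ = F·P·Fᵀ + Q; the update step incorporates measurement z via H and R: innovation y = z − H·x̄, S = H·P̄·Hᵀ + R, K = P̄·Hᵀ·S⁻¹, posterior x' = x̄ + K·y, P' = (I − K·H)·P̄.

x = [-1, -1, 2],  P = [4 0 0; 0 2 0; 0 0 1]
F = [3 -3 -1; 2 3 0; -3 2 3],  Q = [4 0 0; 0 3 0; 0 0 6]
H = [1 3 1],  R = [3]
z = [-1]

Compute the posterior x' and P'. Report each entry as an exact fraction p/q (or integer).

x' = [-199/158, -635/316, 490/79]
P' = [4492/79 -417/158 -3847/79; -417/158 667/316 -213/79; -3847/79 -213/79 4465/79]

x̄ = F·x = [-2, -5, 7]
P̄ = F·P·Fᵀ + Q = [59 6 -51; 6 37 -12; -51 -12 59]
y = z − H·x̄ = [9]
S = H·P̄·Hᵀ + R = [316]
K = P̄·Hᵀ·S⁻¹ = [13/158; 105/316; -7/79]
x' = x̄ + K·y = [-199/158, -635/316, 490/79]
P' = (I − K·H)·P̄ = [4492/79 -417/158 -3847/79; -417/158 667/316 -213/79; -3847/79 -213/79 4465/79]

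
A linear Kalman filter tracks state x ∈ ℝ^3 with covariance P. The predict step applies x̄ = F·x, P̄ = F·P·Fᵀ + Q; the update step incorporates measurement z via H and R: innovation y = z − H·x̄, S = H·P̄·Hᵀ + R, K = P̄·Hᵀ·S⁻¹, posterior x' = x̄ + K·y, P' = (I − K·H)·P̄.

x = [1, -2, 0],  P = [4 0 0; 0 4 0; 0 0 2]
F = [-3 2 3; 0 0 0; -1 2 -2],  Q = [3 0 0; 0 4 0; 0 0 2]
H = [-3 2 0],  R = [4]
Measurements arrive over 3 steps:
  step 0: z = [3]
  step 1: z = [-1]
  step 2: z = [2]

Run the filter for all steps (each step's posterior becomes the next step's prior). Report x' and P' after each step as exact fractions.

step 0: x' = [-797/677, -144/677, -2521/677], P' = [1460/677 1752/677 320/677; 1752/677 2644/677 384/677; 320/677 384/677 18006/677]
step 1: x' = [77535/300833, -136456/1504165, 4369031/1504165], P' = [662500/300833 795000/300833 -421472/300833; 795000/300833 5973332/1504165 -2528832/1504165; -421472/300833 -2528832/1504165 22626822/1504165]
step 2: x' = [-1097054182/2025799253, 304174384/2025799253, -1653917049/2025799253], P' = [4434924340/2025799253 5321909208/2025799253 -2902196960/2025799253; 5321909208/2025799253 8006930452/2025799253 -3482636352/2025799253; -2902196960/2025799253 -3482636352/2025799253 31075240870/2025799253]

step 0: x̄ = F·x = [-7, 0, -5]
step 0: P̄ = F·P·Fᵀ + Q = [73 0 16; 0 4 0; 16 0 30]
step 0: y = z − H·x̄ = [-18]
step 0: S = H·P̄·Hᵀ + R = [677]
step 0: K = P̄·Hᵀ·S⁻¹ = [-219/677; 8/677; -48/677]
step 0: x' = x̄ + K·y = [-797/677, -144/677, -2521/677]
step 0: P' = (I − K·H)·P̄ = [1460/677 1752/677 320/677; 1752/677 2644/677 384/677; 320/677 384/677 18006/677]
step 1: x̄ = F·x = [-5460/677, 0, 5551/677]
step 1: P̄ = F·P·Fᵀ + Q = [165625/677 0 -105368/677; 0 4 0; -105368/677 0 76614/677]
step 1: y = z − H·x̄ = [-17057/677]
step 1: S = H·P̄·Hᵀ + R = [1504165/677]
step 1: K = P̄·Hᵀ·S⁻¹ = [-99375/300833; 5416/1504165; 316104/1504165]
step 1: x' = x̄ + K·y = [77535/300833, -136456/1504165, 4369031/1504165]
step 1: P' = (I − K·H)·P̄ = [662500/300833 795000/300833 -421472/300833; 795000/300833 5973332/1504165 -2528832/1504165; -421472/300833 -2528832/1504165 22626822/1504165]
step 2: x̄ = F·x = [11671156/1504165, 0, -722973/115705]
step 2: P̄ = F·P·Fᵀ + Q = [221746217/1504165 0 -11162296/115705; 0 4 0; -11162296/115705 0 8970974/115705]
step 2: y = z − H·x̄ = [38021798/1504165]
step 2: S = H·P̄·Hᵀ + R = [2025799253/1504165]
step 2: K = P̄·Hᵀ·S⁻¹ = [-665238651/2025799253; 12033320/2025799253; 435329544/2025799253]
step 2: x' = x̄ + K·y = [-1097054182/2025799253, 304174384/2025799253, -1653917049/2025799253]
step 2: P' = (I − K·H)·P̄ = [4434924340/2025799253 5321909208/2025799253 -2902196960/2025799253; 5321909208/2025799253 8006930452/2025799253 -3482636352/2025799253; -2902196960/2025799253 -3482636352/2025799253 31075240870/2025799253]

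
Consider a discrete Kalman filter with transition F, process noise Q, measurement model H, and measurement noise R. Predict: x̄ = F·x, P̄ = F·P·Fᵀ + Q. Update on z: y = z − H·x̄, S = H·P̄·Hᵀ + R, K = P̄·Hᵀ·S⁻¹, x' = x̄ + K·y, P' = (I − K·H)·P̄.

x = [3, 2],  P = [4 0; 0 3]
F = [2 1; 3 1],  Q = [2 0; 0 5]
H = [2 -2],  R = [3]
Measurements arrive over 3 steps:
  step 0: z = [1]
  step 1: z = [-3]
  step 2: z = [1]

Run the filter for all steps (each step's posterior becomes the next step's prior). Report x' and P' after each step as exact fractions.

step 0: x' = [292/47, 279/47], P' = [843/47 861/47; 861/47 912/47]
step 1: x' = [3857/439, 50335/4829], P' = [26506/439 27175/439; 27175/439 309800/4829]
step 2: x' = [4436737/1315963, 3913280/1315963], P' = [100296558/1315963 102913755/1315963; 102913755/1315963 106507059/1315963]

step 0: x̄ = F·x = [8, 11]
step 0: P̄ = F·P·Fᵀ + Q = [21 27; 27 44]
step 0: y = z − H·x̄ = [7]
step 0: S = H·P̄·Hᵀ + R = [47]
step 0: K = P̄·Hᵀ·S⁻¹ = [-12/47; -34/47]
step 0: x' = x̄ + K·y = [292/47, 279/47]
step 0: P' = (I − K·H)·P̄ = [843/47 861/47; 861/47 912/47]
step 1: x̄ = F·x = [863/47, 1155/47]
step 1: P̄ = F·P·Fᵀ + Q = [7822/47 10275/47; 10275/47 13900/47]
step 1: y = z − H·x̄ = [443/47]
step 1: S = H·P̄·Hᵀ + R = [4829/47]
step 1: K = P̄·Hᵀ·S⁻¹ = [-446/439; -7250/4829]
step 1: x' = x̄ + K·y = [3857/439, 50335/4829]
step 1: P' = (I − K·H)·P̄ = [26506/439 27175/439; 27175/439 309800/4829]
step 2: x̄ = F·x = [135189/4829, 177616/4829]
step 2: P̄ = F·P·Fᵀ + Q = [2681422/4829 3553821/4829; 3553821/4829 4751589/4829]
step 2: y = z − H·x̄ = [8153/439]
step 2: S = H·P̄·Hᵀ + R = [119633/439]
step 2: K = P̄·Hᵀ·S⁻¹ = [-158618/119633; -217776/119633]
step 2: x' = x̄ + K·y = [4436737/1315963, 3913280/1315963]
step 2: P' = (I − K·H)·P̄ = [100296558/1315963 102913755/1315963; 102913755/1315963 106507059/1315963]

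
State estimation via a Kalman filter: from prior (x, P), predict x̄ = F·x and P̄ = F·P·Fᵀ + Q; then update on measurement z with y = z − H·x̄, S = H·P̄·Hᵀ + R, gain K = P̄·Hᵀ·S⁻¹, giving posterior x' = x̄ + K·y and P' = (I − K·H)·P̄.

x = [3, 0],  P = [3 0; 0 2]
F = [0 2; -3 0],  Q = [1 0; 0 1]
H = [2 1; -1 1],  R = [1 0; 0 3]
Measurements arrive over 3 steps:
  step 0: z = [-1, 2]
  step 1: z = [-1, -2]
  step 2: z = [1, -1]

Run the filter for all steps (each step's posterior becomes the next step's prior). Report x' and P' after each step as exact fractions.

step 0: x' = [-387/500, 58/125], P' = [207/500 -63/125; -63/125 168/125]
step 1: x' = [-113532/809819, -436054/809819], P' = [257704/809819 -239675/809819; -239675/809819 717568/809819]
step 2: x' = [64637323/182164415, 8494927/36432883], P' = [57705453/182164415 -10803465/36432883; -10803465/36432883 32209860/36432883]

step 0: x̄ = F·x = [0, -9]
step 0: P̄ = F·P·Fᵀ + Q = [9 0; 0 28]
step 0: y = z − H·x̄ = [8, 11]
step 0: S = H·P̄·Hᵀ + R = [65 10; 10 40]
step 0: K = P̄·Hᵀ·S⁻¹ = [81/250 -153/500; 42/125 77/125]
step 0: x' = x̄ + K·y = [-387/500, 58/125]
step 0: P' = (I − K·H)·P̄ = [207/500 -63/125; -63/125 168/125]
step 1: x̄ = F·x = [116/125, 1161/500]
step 1: P̄ = F·P·Fᵀ + Q = [797/125 378/125; 378/125 2363/500]
step 1: y = z − H·x̄ = [-2589/500, -1697/500]
step 1: S = H·P̄·Hᵀ + R = [21663/500 -2501/500; -2501/500 4027/500]
step 1: K = P̄·Hᵀ·S⁻¹ = [275733/809819 -165793/809819; 238218/809819 319081/809819]
step 1: x' = x̄ + K·y = [-113532/809819, -436054/809819]
step 1: P' = (I − K·H)·P̄ = [257704/809819 -239675/809819; -239675/809819 717568/809819]
step 2: x̄ = F·x = [-872108/809819, 340596/809819]
step 2: P̄ = F·P·Fᵀ + Q = [3680091/809819 1438050/809819; 1438050/809819 3129155/809819]
step 2: y = z − H·x̄ = [2213439/809819, -2022523/809819]
step 2: S = H·P̄·Hᵀ + R = [24411538/809819 -2792977/809819; -2792977/809819 6362603/809819]
step 2: K = P̄·Hᵀ·S⁻¹ = [61393581/182164415 -37240926/182164415; 10602930/36432883 14337775/36432883]
step 2: x' = x̄ + K·y = [64637323/182164415, 8494927/36432883]
step 2: P' = (I − K·H)·P̄ = [57705453/182164415 -10803465/36432883; -10803465/36432883 32209860/36432883]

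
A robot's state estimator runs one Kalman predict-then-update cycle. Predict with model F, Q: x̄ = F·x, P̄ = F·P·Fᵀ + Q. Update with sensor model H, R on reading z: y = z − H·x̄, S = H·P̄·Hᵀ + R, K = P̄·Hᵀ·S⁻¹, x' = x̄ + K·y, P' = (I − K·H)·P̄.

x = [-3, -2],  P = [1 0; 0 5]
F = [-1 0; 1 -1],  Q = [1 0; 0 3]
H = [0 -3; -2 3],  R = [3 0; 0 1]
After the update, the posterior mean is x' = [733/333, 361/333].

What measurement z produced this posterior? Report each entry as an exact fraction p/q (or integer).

z = [-3, -1]

x̄ = F·x = [3, -1]
P̄ = F·P·Fᵀ + Q = [2 -1; -1 9]
S = H·P̄·Hᵀ + R = [84 -87; -87 102]
K = P̄·Hᵀ·S⁻¹ = [-101/333 -109/333; -77/333 29/333]
x' − x̄ = [-266/333, 694/333] = K·y
y = (KᵀK)⁻¹·Kᵀ·(x' − x̄) = [-6, 8]
z = y + H·x̄ = [-6, 8] + [3, -9] = [-3, -1]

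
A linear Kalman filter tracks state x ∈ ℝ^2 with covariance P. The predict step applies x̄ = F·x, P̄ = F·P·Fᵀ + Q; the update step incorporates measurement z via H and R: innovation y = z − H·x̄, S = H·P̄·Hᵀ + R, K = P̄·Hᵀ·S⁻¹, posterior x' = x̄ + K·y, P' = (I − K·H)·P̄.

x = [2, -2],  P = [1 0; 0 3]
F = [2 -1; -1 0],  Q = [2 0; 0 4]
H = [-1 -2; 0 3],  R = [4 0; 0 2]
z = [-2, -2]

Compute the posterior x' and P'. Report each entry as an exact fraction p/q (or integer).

x' = [2514/599, -466/599]
P' = [1876/599 -180/599; -180/599 122/599]

x̄ = F·x = [6, -2]
P̄ = F·P·Fᵀ + Q = [9 -2; -2 5]
y = z − H·x̄ = [0, 4]
S = H·P̄·Hᵀ + R = [25 -24; -24 47]
K = P̄·Hᵀ·S⁻¹ = [-379/599 -270/599; -16/599 183/599]
x' = x̄ + K·y = [2514/599, -466/599]
P' = (I − K·H)·P̄ = [1876/599 -180/599; -180/599 122/599]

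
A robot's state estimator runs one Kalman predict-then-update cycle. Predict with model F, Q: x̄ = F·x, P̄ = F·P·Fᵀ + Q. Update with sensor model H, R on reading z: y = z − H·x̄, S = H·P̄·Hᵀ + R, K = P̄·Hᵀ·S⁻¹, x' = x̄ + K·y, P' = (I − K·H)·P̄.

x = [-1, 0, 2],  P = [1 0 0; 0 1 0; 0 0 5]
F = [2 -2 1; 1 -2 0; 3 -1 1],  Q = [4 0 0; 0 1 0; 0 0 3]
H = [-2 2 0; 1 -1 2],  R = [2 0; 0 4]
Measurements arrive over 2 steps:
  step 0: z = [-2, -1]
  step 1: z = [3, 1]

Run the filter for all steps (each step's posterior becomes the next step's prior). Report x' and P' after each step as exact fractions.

step 0: x̄ = F·x = [0, -1, -1]
step 0: P̄ = F·P·Fᵀ + Q = [17 6 13; 6 6 5; 13 5 18]
step 0: y = z − H·x̄ = [0, 0]
step 0: S = H·P̄·Hᵀ + R = [46 -54; -54 119]
step 0: K = P̄·Hᵀ·S⁻¹ = [-310/1279 257/1279; 270/1279 230/1279; 236/1279 580/1279]
step 0: x' = x̄ + K·y = [0, -1, -1]
step 0: P' = (I − K·H)·P̄ = [5414/1279 5104/1279 359/1279; 5104/1279 5374/1279 595/1279; 359/1279 595/1279 1278/1279]
step 1: x̄ = F·x = [1, 2, 0]
step 1: P̄ = F·P·Fᵀ + Q = [7770/1279 869/1279 3688/1279; 869/1279 7773/1279 -9569/1279; 3688/1279 -9569/1279 29555/1279]
step 1: y = z − H·x̄ = [1, 2]
step 1: S = H·P̄·Hᵀ + R = [57778/1279 -80638/1279; -80638/1279 190169/1279]
step 1: K = P̄·Hᵀ·S⁻¹ = [-576014/1753361 -112615/1753361; 205582/1753361 -152934/1753361; 310160/1753361 798743/1753361]
step 1: x' = x̄ + K·y = [952117/1753361, 3406436/1753361, 1907646/1753361]
step 1: P' = (I − K·H)·P̄ = [5692943/1753361 5116929/1753361 -513237/1753361; 5116929/1753361 5322511/1753361 -203077/1753361; -513237/1753361 -203077/1753361 1752566/1753361]

step 0: x' = [0, -1, -1], P' = [5414/1279 5104/1279 359/1279; 5104/1279 5374/1279 595/1279; 359/1279 595/1279 1278/1279]
step 1: x' = [952117/1753361, 3406436/1753361, 1907646/1753361], P' = [5692943/1753361 5116929/1753361 -513237/1753361; 5116929/1753361 5322511/1753361 -203077/1753361; -513237/1753361 -203077/1753361 1752566/1753361]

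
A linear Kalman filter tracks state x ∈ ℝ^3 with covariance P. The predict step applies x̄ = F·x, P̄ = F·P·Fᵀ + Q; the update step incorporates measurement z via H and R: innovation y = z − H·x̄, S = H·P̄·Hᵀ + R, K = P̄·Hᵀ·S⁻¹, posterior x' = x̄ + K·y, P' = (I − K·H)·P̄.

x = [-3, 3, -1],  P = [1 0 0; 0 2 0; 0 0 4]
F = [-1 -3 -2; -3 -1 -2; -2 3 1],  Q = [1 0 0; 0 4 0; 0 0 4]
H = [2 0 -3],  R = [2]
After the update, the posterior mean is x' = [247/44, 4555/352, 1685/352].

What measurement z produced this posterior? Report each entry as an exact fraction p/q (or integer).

z = [-3]

x̄ = F·x = [-4, 8, 14]
P̄ = F·P·Fᵀ + Q = [36 25 -24; 25 31 -8; -24 -8 30]
S = H·P̄·Hᵀ + R = [704]
K = P̄·Hᵀ·S⁻¹ = [9/44; 37/352; -69/352]
x' − x̄ = [423/44, 1739/352, -3243/352] = K·y
y = (KᵀK)⁻¹·Kᵀ·(x' − x̄) = [47]
z = y + H·x̄ = [47] + [-50] = [-3]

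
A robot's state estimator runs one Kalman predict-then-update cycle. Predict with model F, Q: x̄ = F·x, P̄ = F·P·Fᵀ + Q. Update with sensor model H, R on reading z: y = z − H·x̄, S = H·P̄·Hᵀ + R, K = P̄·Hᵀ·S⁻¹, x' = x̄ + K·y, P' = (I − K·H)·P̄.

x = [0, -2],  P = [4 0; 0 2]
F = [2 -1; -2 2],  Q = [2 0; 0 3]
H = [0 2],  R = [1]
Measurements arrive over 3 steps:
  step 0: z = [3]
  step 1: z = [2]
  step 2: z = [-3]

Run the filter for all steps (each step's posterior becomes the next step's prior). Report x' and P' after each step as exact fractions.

step 0: x' = [-222/109, 158/109], P' = [580/109 -20/109; -20/109 27/109]
step 1: x' = [-1806/3923, 4140/3923], P' = [57329/11769 -2494/11769; -2494/11769 2915/11769]
step 2: x' = [722868/398903, -580578/398903], P' = [5760845/1196709 -83370/398903; -83370/398903 98745/398903]

step 0: x̄ = F·x = [2, -4]
step 0: P̄ = F·P·Fᵀ + Q = [20 -20; -20 27]
step 0: y = z − H·x̄ = [11]
step 0: S = H·P̄·Hᵀ + R = [109]
step 0: K = P̄·Hᵀ·S⁻¹ = [-40/109; 54/109]
step 0: x' = x̄ + K·y = [-222/109, 158/109]
step 0: P' = (I − K·H)·P̄ = [580/109 -20/109; -20/109 27/109]
step 1: x̄ = F·x = [-602/109, 760/109]
step 1: P̄ = F·P·Fᵀ + Q = [2645/109 -2494/109; -2494/109 2915/109]
step 1: y = z − H·x̄ = [-1302/109]
step 1: S = H·P̄·Hᵀ + R = [11769/109]
step 1: K = P̄·Hᵀ·S⁻¹ = [-4988/11769; 5830/11769]
step 1: x' = x̄ + K·y = [-1806/3923, 4140/3923]
step 1: P' = (I − K·H)·P̄ = [57329/11769 -2494/11769; -2494/11769 2915/11769]
step 2: x̄ = F·x = [-7752/3923, 11892/3923]
step 2: P̄ = F·P·Fᵀ + Q = [265745/11769 -83370/3923; -83370/3923 98745/3923]
step 2: y = z − H·x̄ = [-35553/3923]
step 2: S = H·P̄·Hᵀ + R = [398903/3923]
step 2: K = P̄·Hᵀ·S⁻¹ = [-166740/398903; 197490/398903]
step 2: x' = x̄ + K·y = [722868/398903, -580578/398903]
step 2: P' = (I − K·H)·P̄ = [5760845/1196709 -83370/398903; -83370/398903 98745/398903]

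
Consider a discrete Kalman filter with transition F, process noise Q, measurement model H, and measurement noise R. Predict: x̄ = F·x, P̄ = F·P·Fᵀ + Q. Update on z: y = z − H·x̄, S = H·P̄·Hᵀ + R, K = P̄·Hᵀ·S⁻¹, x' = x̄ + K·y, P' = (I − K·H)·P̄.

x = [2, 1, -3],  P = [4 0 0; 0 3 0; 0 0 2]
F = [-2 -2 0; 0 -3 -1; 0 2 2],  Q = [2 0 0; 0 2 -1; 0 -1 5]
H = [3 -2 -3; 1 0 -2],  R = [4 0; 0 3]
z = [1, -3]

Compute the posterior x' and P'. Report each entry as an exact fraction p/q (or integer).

x̄ = F·x = [-6, 0, -4]
P̄ = F·P·Fᵀ + Q = [30 18 -12; 18 31 -23; -12 -23 25]
y = z − H·x̄ = [7, -5]
S = H·P̄·Hᵀ + R = [347 220; 220 181]
K = P̄·Hᵀ·S⁻¹ = [4410/14407 -1062/14407; -3039/14407 8788/14407; 1875/14407 -7214/14407]
x' = x̄ + K·y = [-50262/14407, -65213/14407, -8433/14407]
P' = (I − K·H)·P̄ = [92658/14407 58284/14407 47922/14407; 58284/14407 69564/14407 15960/14407; 47922/14407 15960/14407 34782/14407]

x' = [-50262/14407, -65213/14407, -8433/14407]
P' = [92658/14407 58284/14407 47922/14407; 58284/14407 69564/14407 15960/14407; 47922/14407 15960/14407 34782/14407]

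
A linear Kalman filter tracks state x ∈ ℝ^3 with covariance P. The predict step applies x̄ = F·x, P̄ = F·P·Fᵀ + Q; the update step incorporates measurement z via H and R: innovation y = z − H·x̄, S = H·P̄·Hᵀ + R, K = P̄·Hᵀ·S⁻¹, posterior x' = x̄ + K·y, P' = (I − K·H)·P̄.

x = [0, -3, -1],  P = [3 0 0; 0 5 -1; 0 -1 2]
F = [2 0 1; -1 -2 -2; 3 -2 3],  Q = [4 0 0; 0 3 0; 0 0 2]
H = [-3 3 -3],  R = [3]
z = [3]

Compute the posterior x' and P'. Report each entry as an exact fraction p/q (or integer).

x̄ = F·x = [-1, 8, 3]
P̄ = F·P·Fᵀ + Q = [18 -8 26; -8 26 1; 26 1 79]
y = z − H·x̄ = [-15]
S = H·P̄·Hᵀ + R = [1704]
K = P̄·Hᵀ·S⁻¹ = [-13/142; 33/568; -13/71]
x' = x̄ + K·y = [53/142, 4049/568, 408/71]
P' = (I − K·H)·P̄ = [264/71 151/142 -182/71; 151/142 11501/568 1358/71; -182/71 1358/71 1553/71]

x' = [53/142, 4049/568, 408/71]
P' = [264/71 151/142 -182/71; 151/142 11501/568 1358/71; -182/71 1358/71 1553/71]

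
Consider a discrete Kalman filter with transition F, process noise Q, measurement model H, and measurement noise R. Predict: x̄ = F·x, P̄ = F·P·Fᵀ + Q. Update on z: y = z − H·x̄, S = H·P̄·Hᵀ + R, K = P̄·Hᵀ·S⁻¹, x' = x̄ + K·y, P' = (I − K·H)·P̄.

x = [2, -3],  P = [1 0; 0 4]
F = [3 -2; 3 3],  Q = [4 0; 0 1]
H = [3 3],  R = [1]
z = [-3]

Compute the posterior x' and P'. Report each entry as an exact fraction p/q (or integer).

x' = [258/29, -2004/203]
P' = [715/29 -714/29; -714/29 10027/406]

x̄ = F·x = [12, -3]
P̄ = F·P·Fᵀ + Q = [29 -15; -15 46]
y = z − H·x̄ = [-30]
S = H·P̄·Hᵀ + R = [406]
K = P̄·Hᵀ·S⁻¹ = [3/29; 93/406]
x' = x̄ + K·y = [258/29, -2004/203]
P' = (I − K·H)·P̄ = [715/29 -714/29; -714/29 10027/406]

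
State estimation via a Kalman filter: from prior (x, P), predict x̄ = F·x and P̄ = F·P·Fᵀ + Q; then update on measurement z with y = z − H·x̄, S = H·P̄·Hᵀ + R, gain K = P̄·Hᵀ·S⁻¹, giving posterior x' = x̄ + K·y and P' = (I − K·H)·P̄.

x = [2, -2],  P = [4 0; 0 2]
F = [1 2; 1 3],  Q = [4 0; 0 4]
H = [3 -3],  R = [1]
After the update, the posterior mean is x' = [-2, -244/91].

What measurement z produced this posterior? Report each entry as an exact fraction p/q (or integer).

x̄ = F·x = [-2, -4]
P̄ = F·P·Fᵀ + Q = [16 16; 16 26]
S = H·P̄·Hᵀ + R = [91]
K = P̄·Hᵀ·S⁻¹ = [0; -30/91]
x' − x̄ = [0, 120/91] = K·y
y = (KᵀK)⁻¹·Kᵀ·(x' − x̄) = [-4]
z = y + H·x̄ = [-4] + [6] = [2]

z = [2]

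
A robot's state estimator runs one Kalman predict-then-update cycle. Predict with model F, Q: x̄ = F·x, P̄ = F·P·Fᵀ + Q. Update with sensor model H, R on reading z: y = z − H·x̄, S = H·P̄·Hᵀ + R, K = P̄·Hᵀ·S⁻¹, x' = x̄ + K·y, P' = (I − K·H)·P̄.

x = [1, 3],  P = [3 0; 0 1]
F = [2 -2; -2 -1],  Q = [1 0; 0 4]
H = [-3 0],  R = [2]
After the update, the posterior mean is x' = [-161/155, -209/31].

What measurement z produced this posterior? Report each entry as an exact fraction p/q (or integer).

z = [3]

x̄ = F·x = [-4, -5]
P̄ = F·P·Fᵀ + Q = [17 -10; -10 17]
S = H·P̄·Hᵀ + R = [155]
K = P̄·Hᵀ·S⁻¹ = [-51/155; 6/31]
x' − x̄ = [459/155, -54/31] = K·y
y = (KᵀK)⁻¹·Kᵀ·(x' − x̄) = [-9]
z = y + H·x̄ = [-9] + [12] = [3]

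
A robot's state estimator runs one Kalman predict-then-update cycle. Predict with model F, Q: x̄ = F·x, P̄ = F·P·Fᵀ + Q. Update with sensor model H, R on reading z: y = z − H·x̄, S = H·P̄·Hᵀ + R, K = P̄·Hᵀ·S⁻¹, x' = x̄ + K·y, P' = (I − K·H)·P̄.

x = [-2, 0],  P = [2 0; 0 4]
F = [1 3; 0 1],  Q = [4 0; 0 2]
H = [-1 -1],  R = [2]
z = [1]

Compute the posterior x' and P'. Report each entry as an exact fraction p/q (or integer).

x' = [-47/37, 9/37]
P' = [96/37 -42/37; -42/37 60/37]

x̄ = F·x = [-2, 0]
P̄ = F·P·Fᵀ + Q = [42 12; 12 6]
y = z − H·x̄ = [-1]
S = H·P̄·Hᵀ + R = [74]
K = P̄·Hᵀ·S⁻¹ = [-27/37; -9/37]
x' = x̄ + K·y = [-47/37, 9/37]
P' = (I − K·H)·P̄ = [96/37 -42/37; -42/37 60/37]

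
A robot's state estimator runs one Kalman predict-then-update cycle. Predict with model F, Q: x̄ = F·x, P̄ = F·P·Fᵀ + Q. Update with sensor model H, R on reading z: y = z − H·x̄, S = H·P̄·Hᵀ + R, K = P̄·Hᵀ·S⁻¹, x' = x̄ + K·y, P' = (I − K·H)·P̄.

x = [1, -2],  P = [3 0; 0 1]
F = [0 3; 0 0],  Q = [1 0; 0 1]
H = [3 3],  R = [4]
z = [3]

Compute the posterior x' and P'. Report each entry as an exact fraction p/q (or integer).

x̄ = F·x = [-6, 0]
P̄ = F·P·Fᵀ + Q = [10 0; 0 1]
y = z − H·x̄ = [21]
S = H·P̄·Hᵀ + R = [103]
K = P̄·Hᵀ·S⁻¹ = [30/103; 3/103]
x' = x̄ + K·y = [12/103, 63/103]
P' = (I − K·H)·P̄ = [130/103 -90/103; -90/103 94/103]

x' = [12/103, 63/103]
P' = [130/103 -90/103; -90/103 94/103]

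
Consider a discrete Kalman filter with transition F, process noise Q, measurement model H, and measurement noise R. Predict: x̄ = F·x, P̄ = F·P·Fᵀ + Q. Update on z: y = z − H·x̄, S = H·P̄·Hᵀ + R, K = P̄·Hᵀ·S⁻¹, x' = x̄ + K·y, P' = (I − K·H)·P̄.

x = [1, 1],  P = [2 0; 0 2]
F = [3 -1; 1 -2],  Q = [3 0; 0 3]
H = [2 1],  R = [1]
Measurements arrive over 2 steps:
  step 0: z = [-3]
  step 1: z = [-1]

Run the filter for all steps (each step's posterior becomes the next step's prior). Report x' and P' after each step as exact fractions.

step 0: x' = [-22/73, -172/73], P' = [111/73 -194/73; -194/73 809/146]
step 1: x' = [-469/347, 41386/23943], P' = [613/694 -496/347; -496/347 76172/23943]

step 0: x̄ = F·x = [2, -1]
step 0: P̄ = F·P·Fᵀ + Q = [23 10; 10 13]
step 0: y = z − H·x̄ = [-6]
step 0: S = H·P̄·Hᵀ + R = [146]
step 0: K = P̄·Hᵀ·S⁻¹ = [28/73; 33/146]
step 0: x' = x̄ + K·y = [-22/73, -172/73]
step 0: P' = (I − K·H)·P̄ = [111/73 -194/73; -194/73 809/146]
step 1: x̄ = F·x = [106/73, 322/73]
step 1: P̄ = F·P·Fᵀ + Q = [5573/146 2500/73; 2500/73 2724/73]
step 1: y = z − H·x̄ = [-607/73]
step 1: S = H·P̄·Hᵀ + R = [23943/73]
step 1: K = P̄·Hᵀ·S⁻¹ = [117/347; 7724/23943]
step 1: x' = x̄ + K·y = [-469/347, 41386/23943]
step 1: P' = (I − K·H)·P̄ = [613/694 -496/347; -496/347 76172/23943]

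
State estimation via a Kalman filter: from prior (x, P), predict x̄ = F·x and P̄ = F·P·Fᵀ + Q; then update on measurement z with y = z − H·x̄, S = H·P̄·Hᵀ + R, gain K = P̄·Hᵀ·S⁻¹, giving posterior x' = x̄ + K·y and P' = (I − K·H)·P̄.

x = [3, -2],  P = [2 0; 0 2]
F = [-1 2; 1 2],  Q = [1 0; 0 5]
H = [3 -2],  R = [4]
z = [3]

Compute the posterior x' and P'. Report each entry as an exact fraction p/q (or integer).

x̄ = F·x = [-7, -1]
P̄ = F·P·Fᵀ + Q = [11 6; 6 15]
y = z − H·x̄ = [22]
S = H·P̄·Hᵀ + R = [91]
K = P̄·Hᵀ·S⁻¹ = [3/13; -12/91]
x' = x̄ + K·y = [-25/13, -355/91]
P' = (I − K·H)·P̄ = [80/13 114/13; 114/13 1221/91]

x' = [-25/13, -355/91]
P' = [80/13 114/13; 114/13 1221/91]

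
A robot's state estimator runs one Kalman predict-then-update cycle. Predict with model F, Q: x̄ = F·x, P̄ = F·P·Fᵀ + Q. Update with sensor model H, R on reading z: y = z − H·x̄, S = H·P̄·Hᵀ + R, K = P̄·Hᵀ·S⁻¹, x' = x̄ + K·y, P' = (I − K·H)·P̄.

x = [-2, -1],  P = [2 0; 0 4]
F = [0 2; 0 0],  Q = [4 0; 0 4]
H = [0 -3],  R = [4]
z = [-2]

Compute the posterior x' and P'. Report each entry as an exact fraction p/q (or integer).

x̄ = F·x = [-2, 0]
P̄ = F·P·Fᵀ + Q = [20 0; 0 4]
y = z − H·x̄ = [-2]
S = H·P̄·Hᵀ + R = [40]
K = P̄·Hᵀ·S⁻¹ = [0; -3/10]
x' = x̄ + K·y = [-2, 3/5]
P' = (I − K·H)·P̄ = [20 0; 0 2/5]

x' = [-2, 3/5]
P' = [20 0; 0 2/5]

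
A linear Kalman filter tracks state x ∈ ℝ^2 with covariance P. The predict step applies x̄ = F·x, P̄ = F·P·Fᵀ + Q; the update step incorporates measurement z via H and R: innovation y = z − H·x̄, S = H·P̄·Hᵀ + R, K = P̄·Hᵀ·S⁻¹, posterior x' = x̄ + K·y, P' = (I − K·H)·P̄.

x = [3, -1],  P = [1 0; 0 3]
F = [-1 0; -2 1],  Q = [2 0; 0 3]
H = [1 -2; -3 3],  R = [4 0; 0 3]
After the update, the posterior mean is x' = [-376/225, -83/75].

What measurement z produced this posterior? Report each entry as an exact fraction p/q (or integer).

x̄ = F·x = [-3, -7]
P̄ = F·P·Fᵀ + Q = [3 2; 2 10]
S = H·P̄·Hᵀ + R = [39 -51; -51 84]
K = P̄·Hᵀ·S⁻¹ = [-79/225 -56/225; -32/75 2/75]
x' − x̄ = [299/225, 442/75] = K·y
y = (KᵀK)⁻¹·Kᵀ·(x' − x̄) = [-13, 13]
z = y + H·x̄ = [-13, 13] + [11, -12] = [-2, 1]

z = [-2, 1]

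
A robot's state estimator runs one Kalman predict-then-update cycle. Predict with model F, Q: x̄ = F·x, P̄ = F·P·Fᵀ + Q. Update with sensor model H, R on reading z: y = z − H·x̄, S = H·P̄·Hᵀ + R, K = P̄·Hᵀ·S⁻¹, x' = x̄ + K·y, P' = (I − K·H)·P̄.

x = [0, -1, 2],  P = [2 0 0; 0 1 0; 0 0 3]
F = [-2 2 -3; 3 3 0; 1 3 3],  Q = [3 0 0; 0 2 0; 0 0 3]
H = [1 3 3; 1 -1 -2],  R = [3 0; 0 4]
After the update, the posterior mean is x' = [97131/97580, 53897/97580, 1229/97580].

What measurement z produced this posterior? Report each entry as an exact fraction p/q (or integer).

z = [3, 1]

x̄ = F·x = [-8, -3, 3]
P̄ = F·P·Fᵀ + Q = [42 -6 -25; -6 29 15; -25 15 41]
S = H·P̄·Hᵀ + R = [759 -463; -463 411]
K = P̄·Hᵀ·S⁻¹ = [24413/97580 50769/97580; 21691/97580 9003/97580; 2287/97580 -26389/97580]
x' − x̄ = [877771/97580, 346637/97580, -291511/97580] = K·y
y = (KᵀK)⁻¹·Kᵀ·(x' − x̄) = [11, 12]
z = y + H·x̄ = [11, 12] + [-8, -11] = [3, 1]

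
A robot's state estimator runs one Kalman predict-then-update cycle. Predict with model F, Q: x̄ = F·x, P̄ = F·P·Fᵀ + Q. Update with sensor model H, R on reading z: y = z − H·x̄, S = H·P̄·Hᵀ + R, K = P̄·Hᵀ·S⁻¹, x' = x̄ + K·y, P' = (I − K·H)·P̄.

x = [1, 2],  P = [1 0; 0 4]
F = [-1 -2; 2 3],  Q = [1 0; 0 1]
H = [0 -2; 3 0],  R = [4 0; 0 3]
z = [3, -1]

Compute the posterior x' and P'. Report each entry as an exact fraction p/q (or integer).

x' = [-43/282, -529/564]
P' = [40/141 -13/141; -13/141 227/282]

x̄ = F·x = [-5, 8]
P̄ = F·P·Fᵀ + Q = [18 -26; -26 41]
y = z − H·x̄ = [19, 14]
S = H·P̄·Hᵀ + R = [168 156; 156 165]
K = P̄·Hᵀ·S⁻¹ = [13/282 40/141; -227/564 -13/141]
x' = x̄ + K·y = [-43/282, -529/564]
P' = (I − K·H)·P̄ = [40/141 -13/141; -13/141 227/282]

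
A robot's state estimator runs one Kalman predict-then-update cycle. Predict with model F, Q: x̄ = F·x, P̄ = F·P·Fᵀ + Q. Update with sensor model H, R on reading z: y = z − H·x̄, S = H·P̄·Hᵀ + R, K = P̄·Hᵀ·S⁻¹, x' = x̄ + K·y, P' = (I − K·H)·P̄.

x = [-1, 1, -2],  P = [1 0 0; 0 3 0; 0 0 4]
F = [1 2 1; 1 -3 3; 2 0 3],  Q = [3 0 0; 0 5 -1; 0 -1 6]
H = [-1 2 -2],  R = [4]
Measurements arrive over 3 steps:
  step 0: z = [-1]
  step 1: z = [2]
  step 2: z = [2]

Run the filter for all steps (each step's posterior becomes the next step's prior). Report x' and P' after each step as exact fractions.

step 0: x̄ = F·x = [-1, -10, -8]
step 0: P̄ = F·P·Fᵀ + Q = [20 -5 14; -5 69 37; 14 37 46]
step 0: y = z − H·x̄ = [2]
step 0: S = H·P̄·Hᵀ + R = [264]
step 0: K = P̄·Hᵀ·S⁻¹ = [-29/132; 23/88; -4/33]
step 0: x' = x̄ + K·y = [-95/66, -417/44, -272/33]
step 0: P' = (I − K·H)·P̄ = [479/66 447/44 230/33; 447/44 4485/88 499/11; 230/33 499/11 1390/33]
step 1: x̄ = F·x = [-315/11, 299/132, -911/33]
step 1: P̄ = F·P·Fᵀ + Q = [5415/11 -202/11 5374/11; -202/11 3791/264 -917/66; 5374/11 -917/66 16426/33]
step 1: y = z − H·x̄ = [-5701/66]
step 1: S = H·P̄·Hᵀ + R = [309113/66]
step 1: K = P̄·Hᵀ·S⁻¹ = [-99402/309113; 9883/618226; -99782/309113]
step 1: x' = x̄ + K·y = [-265648/309113, 273347/309113, 85656/309113]
step 1: P' = (I − K·H)·P̄ = [2459451/309113 3531819/618226 734988/309113; 3531819/618226 16275359/1236452 3176002/309113; 734988/309113 3176002/309113 3008072/309113]
step 2: x̄ = F·x = [52386/44159, -828721/309113, -274328/309113]
step 2: P̄ = F·P·Fᵀ + Q = [6272549/44159 -318189/44159 6248244/44159; -318189/44159 17374627/1236452 -882146/309113; 6248244/44159 -882146/309113 47584986/309113]
step 2: y = z − H·x̄ = [299102/44159]
step 2: S = H·P̄·Hᵀ + R = [63396594/44159]
step 2: K = P̄·Hᵀ·S⁻¹ = [-19405415/63396594; 1207517/42264396; -10047998/31698297]
step 2: x' = x̄ + K·y = [-28115497/31698297, -367956671/147925386, -673325132/221888079]
step 2: P' = (I − K·H)·P̄ = [477549559/63396594 226098929/42264396 69592222/31698297; 226098929/42264396 2540395801/197233848 750585553/73962693; 69592222/31698297 750585553/73962693 2148855854/221888079]

step 0: x' = [-95/66, -417/44, -272/33], P' = [479/66 447/44 230/33; 447/44 4485/88 499/11; 230/33 499/11 1390/33]
step 1: x' = [-265648/309113, 273347/309113, 85656/309113], P' = [2459451/309113 3531819/618226 734988/309113; 3531819/618226 16275359/1236452 3176002/309113; 734988/309113 3176002/309113 3008072/309113]
step 2: x' = [-28115497/31698297, -367956671/147925386, -673325132/221888079], P' = [477549559/63396594 226098929/42264396 69592222/31698297; 226098929/42264396 2540395801/197233848 750585553/73962693; 69592222/31698297 750585553/73962693 2148855854/221888079]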